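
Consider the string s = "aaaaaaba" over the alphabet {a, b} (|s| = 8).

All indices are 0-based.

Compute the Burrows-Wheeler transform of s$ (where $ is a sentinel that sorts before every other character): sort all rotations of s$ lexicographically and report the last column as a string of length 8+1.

rank  rotation   last
    0  $aaaaaaba  a
    1  a$aaaaaab  b
    2  aaaaaaba$  $
    3  aaaaaba$a  a
    4  aaaaba$aa  a
    5  aaaba$aaa  a
    6  aaba$aaaa  a
    7  aba$aaaaa  a
    8  ba$aaaaaa  a

ab$aaaaaa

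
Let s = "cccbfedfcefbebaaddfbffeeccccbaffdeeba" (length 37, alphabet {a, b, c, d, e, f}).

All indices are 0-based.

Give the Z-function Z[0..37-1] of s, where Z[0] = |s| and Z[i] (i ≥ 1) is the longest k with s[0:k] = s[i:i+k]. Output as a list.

[37, 2, 1, 0, 0, 0, 0, 0, 1, 0, 0, 0, 0, 0, 0, 0, 0, 0, 0, 0, 0, 0, 0, 0, 3, 4, 2, 1, 0, 0, 0, 0, 0, 0, 0, 0, 0]

Z[0]=37
i=1: outside box; Z[1]=2 grow→box=[1,3)
i=2: min(r-i=1, Z[1]=2)=1; Z[2]=1
i=3: outside box; Z[3]=0
i=4: outside box; Z[4]=0
i=5: outside box; Z[5]=0
i=6: outside box; Z[6]=0
i=7: outside box; Z[7]=0
i=8: outside box; Z[8]=1 grow→box=[8,9)
i=9: outside box; Z[9]=0
i=10: outside box; Z[10]=0
i=11: outside box; Z[11]=0
i=12: outside box; Z[12]=0
i=13: outside box; Z[13]=0
i=14: outside box; Z[14]=0
i=15: outside box; Z[15]=0
i=16: outside box; Z[16]=0
i=17: outside box; Z[17]=0
i=18: outside box; Z[18]=0
i=19: outside box; Z[19]=0
i=20: outside box; Z[20]=0
i=21: outside box; Z[21]=0
i=22: outside box; Z[22]=0
i=23: outside box; Z[23]=0
i=24: outside box; Z[24]=3 grow→box=[24,27)
i=25: min(r-i=2, Z[1]=2)=2; Z[25]=4 grow→box=[25,29)
i=26: min(r-i=3, Z[1]=2)=2; Z[26]=2
i=27: min(r-i=2, Z[2]=1)=1; Z[27]=1
i=28: min(r-i=1, Z[3]=0)=0; Z[28]=0
i=29: outside box; Z[29]=0
i=30: outside box; Z[30]=0
i=31: outside box; Z[31]=0
i=32: outside box; Z[32]=0
i=33: outside box; Z[33]=0
i=34: outside box; Z[34]=0
i=35: outside box; Z[35]=0
i=36: outside box; Z[36]=0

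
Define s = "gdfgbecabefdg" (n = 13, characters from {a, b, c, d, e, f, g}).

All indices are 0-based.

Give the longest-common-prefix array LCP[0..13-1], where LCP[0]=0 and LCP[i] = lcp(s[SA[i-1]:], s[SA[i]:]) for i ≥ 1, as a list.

[0, 0, 2, 0, 0, 1, 0, 1, 0, 1, 0, 1, 1]

rank→(start, suffix):
  0 → (7, 'abefdg')
  1 → (4, 'becabefdg')
  2 → (8, 'befdg')
  3 → (6, 'cabefdg')
  4 → (1, 'dfgbecabefdg')
  5 → (11, 'dg')
  6 → (5, 'ecabefdg')
  7 → (9, 'efdg')
  8 → (10, 'fdg')
  9 → (2, 'fgbecabefdg')
  10 → (12, 'g')
  11 → (3, 'gbecabefdg')
  12 → (0, 'gdfgbecabefdg')

SA = [7, 4, 8, 6, 1, 11, 5, 9, 10, 2, 12, 3, 0]
rank  pair      lcp
   1  s[7:],s[4:]  0  ''
   2  s[4:],s[8:]  2  'be'
   3  s[8:],s[6:]  0  ''
   4  s[6:],s[1:]  0  ''
   5  s[1:],s[11:]  1  'd'
   6  s[11:],s[5:]  0  ''
   7  s[5:],s[9:]  1  'e'
   8  s[9:],s[10:]  0  ''
   9  s[10:],s[2:]  1  'f'
  10  s[2:],s[12:]  0  ''
  11  s[12:],s[3:]  1  'g'
  12  s[3:],s[0:]  1  'g'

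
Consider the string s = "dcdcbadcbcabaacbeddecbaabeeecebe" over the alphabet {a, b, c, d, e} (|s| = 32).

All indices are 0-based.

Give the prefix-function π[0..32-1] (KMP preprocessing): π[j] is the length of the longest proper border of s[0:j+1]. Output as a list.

π[0] = 0
j=1 s[j]='c': π[1]=0 (border '')
j=2 s[j]='d': π[2]=1 (border 'd')
j=3 s[j]='c': π[3]=2 (border 'dc')
j=4 s[j]='b': k: 2→0; π[4]=0 (border '')
j=5 s[j]='a': π[5]=0 (border '')
j=6 s[j]='d': π[6]=1 (border 'd')
j=7 s[j]='c': π[7]=2 (border 'dc')
j=8 s[j]='b': k: 2→0; π[8]=0 (border '')
j=9 s[j]='c': π[9]=0 (border '')
j=10 s[j]='a': π[10]=0 (border '')
j=11 s[j]='b': π[11]=0 (border '')
j=12 s[j]='a': π[12]=0 (border '')
j=13 s[j]='a': π[13]=0 (border '')
j=14 s[j]='c': π[14]=0 (border '')
j=15 s[j]='b': π[15]=0 (border '')
j=16 s[j]='e': π[16]=0 (border '')
j=17 s[j]='d': π[17]=1 (border 'd')
j=18 s[j]='d': k: 1→0; π[18]=1 (border 'd')
j=19 s[j]='e': k: 1→0; π[19]=0 (border '')
j=20 s[j]='c': π[20]=0 (border '')
j=21 s[j]='b': π[21]=0 (border '')
j=22 s[j]='a': π[22]=0 (border '')
j=23 s[j]='a': π[23]=0 (border '')
j=24 s[j]='b': π[24]=0 (border '')
j=25 s[j]='e': π[25]=0 (border '')
j=26 s[j]='e': π[26]=0 (border '')
j=27 s[j]='e': π[27]=0 (border '')
j=28 s[j]='c': π[28]=0 (border '')
j=29 s[j]='e': π[29]=0 (border '')
j=30 s[j]='b': π[30]=0 (border '')
j=31 s[j]='e': π[31]=0 (border '')

[0, 0, 1, 2, 0, 0, 1, 2, 0, 0, 0, 0, 0, 0, 0, 0, 0, 1, 1, 0, 0, 0, 0, 0, 0, 0, 0, 0, 0, 0, 0, 0]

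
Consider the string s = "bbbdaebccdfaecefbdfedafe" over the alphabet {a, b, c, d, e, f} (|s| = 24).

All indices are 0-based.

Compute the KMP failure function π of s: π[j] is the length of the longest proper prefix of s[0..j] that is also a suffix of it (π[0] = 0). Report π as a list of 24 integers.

π[0] = 0
j=1 s[j]='b': π[1]=1 (border 'b')
j=2 s[j]='b': π[2]=2 (border 'bb')
j=3 s[j]='d': k: 2→1→0; π[3]=0 (border '')
j=4 s[j]='a': π[4]=0 (border '')
j=5 s[j]='e': π[5]=0 (border '')
j=6 s[j]='b': π[6]=1 (border 'b')
j=7 s[j]='c': k: 1→0; π[7]=0 (border '')
j=8 s[j]='c': π[8]=0 (border '')
j=9 s[j]='d': π[9]=0 (border '')
j=10 s[j]='f': π[10]=0 (border '')
j=11 s[j]='a': π[11]=0 (border '')
j=12 s[j]='e': π[12]=0 (border '')
j=13 s[j]='c': π[13]=0 (border '')
j=14 s[j]='e': π[14]=0 (border '')
j=15 s[j]='f': π[15]=0 (border '')
j=16 s[j]='b': π[16]=1 (border 'b')
j=17 s[j]='d': k: 1→0; π[17]=0 (border '')
j=18 s[j]='f': π[18]=0 (border '')
j=19 s[j]='e': π[19]=0 (border '')
j=20 s[j]='d': π[20]=0 (border '')
j=21 s[j]='a': π[21]=0 (border '')
j=22 s[j]='f': π[22]=0 (border '')
j=23 s[j]='e': π[23]=0 (border '')

[0, 1, 2, 0, 0, 0, 1, 0, 0, 0, 0, 0, 0, 0, 0, 0, 1, 0, 0, 0, 0, 0, 0, 0]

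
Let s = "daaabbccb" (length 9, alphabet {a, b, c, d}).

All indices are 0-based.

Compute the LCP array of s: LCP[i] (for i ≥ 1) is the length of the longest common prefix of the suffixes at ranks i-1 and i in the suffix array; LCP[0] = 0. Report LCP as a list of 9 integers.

[0, 2, 1, 0, 1, 1, 0, 1, 0]

sorted suffixes:
  #0 SA[0]=1  'aaabbccb'
  #1 SA[1]=2  'aabbccb'
  #2 SA[2]=3  'abbccb'
  #3 SA[3]=8  'b'
  #4 SA[4]=4  'bbccb'
  #5 SA[5]=5  'bccb'
  #6 SA[6]=7  'cb'
  #7 SA[7]=6  'ccb'
  #8 SA[8]=0  'daaabbccb'

SA = [1, 2, 3, 8, 4, 5, 7, 6, 0]
i: (SA[i-1],SA[i]) lcp shared
  1: (1,2) 2 'aa'
  2: (2,3) 1 'a'
  3: (3,8) 0 ''
  4: (8,4) 1 'b'
  5: (4,5) 1 'b'
  6: (5,7) 0 ''
  7: (7,6) 1 'c'
  8: (6,0) 0 ''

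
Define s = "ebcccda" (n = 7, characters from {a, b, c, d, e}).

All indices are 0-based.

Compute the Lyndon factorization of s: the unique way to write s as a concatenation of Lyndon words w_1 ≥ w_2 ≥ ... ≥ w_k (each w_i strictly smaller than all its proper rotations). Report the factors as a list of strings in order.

["e", "bcccd", "a"]

emit factor 1: 'e' (i=0, period=1)
emit factor 2: 'bcccd' (i=1, period=5)
emit factor 3: 'a' (i=6, period=1)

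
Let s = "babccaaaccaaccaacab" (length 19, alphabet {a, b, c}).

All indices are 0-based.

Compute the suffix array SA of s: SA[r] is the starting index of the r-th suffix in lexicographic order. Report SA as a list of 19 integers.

[5, 14, 10, 6, 17, 1, 15, 11, 7, 18, 0, 2, 4, 13, 9, 16, 3, 12, 8]

rank | idx | suffix
   0 |   5 | aaaccaaccaacab
   1 |  14 | aacab
   2 |  10 | aaccaacab
   3 |   6 | aaccaaccaacab
   4 |  17 | ab
   5 |   1 | abccaaaccaaccaacab
   6 |  15 | acab
   7 |  11 | accaacab
   8 |   7 | accaaccaacab
   9 |  18 | b
  10 |   0 | babccaaaccaaccaacab
  11 |   2 | bccaaaccaaccaacab
  12 |   4 | caaaccaaccaacab
  13 |  13 | caacab
  14 |   9 | caaccaacab
  15 |  16 | cab
  16 |   3 | ccaaaccaaccaacab
  17 |  12 | ccaacab
  18 |   8 | ccaaccaacab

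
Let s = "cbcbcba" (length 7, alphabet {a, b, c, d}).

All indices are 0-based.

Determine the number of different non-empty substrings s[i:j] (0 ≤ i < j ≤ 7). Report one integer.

rank | idx | suffix
   0 |   6 | a
   1 |   5 | ba
   2 |   3 | bcba
   3 |   1 | bcbcba
   4 |   4 | cba
   5 |   2 | cbcba
   6 |   0 | cbcbcba

SA = [6, 5, 3, 1, 4, 2, 0]
i: (SA[i-1],SA[i]) lcp shared
  1: (6,5) 0 ''
  2: (5,3) 1 'b'
  3: (3,1) 3 'bcb'
  4: (1,4) 0 ''
  5: (4,2) 2 'cb'
  6: (2,0) 4 'cbcb'

n(n+1)/2 = 7·8/2 = 28
Σ LCP = 0 + 0 + 1 + 3 + 0 + 2 + 4 = 10
distinct = 28 − 10 = 18

18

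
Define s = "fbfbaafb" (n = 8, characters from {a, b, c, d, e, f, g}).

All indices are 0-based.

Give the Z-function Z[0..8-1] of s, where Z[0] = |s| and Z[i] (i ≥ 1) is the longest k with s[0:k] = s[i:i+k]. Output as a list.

[8, 0, 2, 0, 0, 0, 2, 0]

Z[0]=8
i=1: i≥r, start 0; Z[1]=0
i=2: i≥r, start 0; Z[2]=2 extend→box=[2,4)
i=3: min(r-i=1, Z[1]=0)=0; Z[3]=0
i=4: i≥r, start 0; Z[4]=0
i=5: i≥r, start 0; Z[5]=0
i=6: i≥r, start 0; Z[6]=2 extend→box=[6,8)
i=7: min(r-i=1, Z[1]=0)=0; Z[7]=0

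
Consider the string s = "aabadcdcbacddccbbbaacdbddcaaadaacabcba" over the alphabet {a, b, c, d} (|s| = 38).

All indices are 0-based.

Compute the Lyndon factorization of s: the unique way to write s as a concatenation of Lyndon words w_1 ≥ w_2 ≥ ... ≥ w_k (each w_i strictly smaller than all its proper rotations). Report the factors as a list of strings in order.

emit factor 1: 'aabadcdcbacddccbbbaacdbddc' (i=0, period=26)
emit factor 2: 'aaadaacabcb' (i=26, period=11)
emit factor 3: 'a' (i=37, period=1)

["aabadcdcbacddccbbbaacdbddc", "aaadaacabcb", "a"]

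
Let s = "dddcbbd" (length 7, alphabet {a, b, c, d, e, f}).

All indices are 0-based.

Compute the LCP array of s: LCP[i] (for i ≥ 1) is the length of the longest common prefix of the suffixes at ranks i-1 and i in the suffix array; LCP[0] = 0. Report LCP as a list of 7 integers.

[0, 1, 0, 0, 1, 1, 2]

rank | idx | suffix
   0 |   4 | bbd
   1 |   5 | bd
   2 |   3 | cbbd
   3 |   6 | d
   4 |   2 | dcbbd
   5 |   1 | ddcbbd
   6 |   0 | dddcbbd

SA = [4, 5, 3, 6, 2, 1, 0]
[i] adj suffixes → lcp
  [1] 4/5 → 1 ('b')
  [2] 5/3 → 0 ('')
  [3] 3/6 → 0 ('')
  [4] 6/2 → 1 ('d')
  [5] 2/1 → 1 ('d')
  [6] 1/0 → 2 ('dd')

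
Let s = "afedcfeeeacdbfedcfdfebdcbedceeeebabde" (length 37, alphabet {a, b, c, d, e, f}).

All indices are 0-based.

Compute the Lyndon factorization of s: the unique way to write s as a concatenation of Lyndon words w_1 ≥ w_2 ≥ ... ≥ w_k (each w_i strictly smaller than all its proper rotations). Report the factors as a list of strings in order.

["afedcfeee", "acdbfedcfdfebdcbedceeeeb", "abde"]

emit factor 1: 'afedcfeee' (i=0, period=9)
emit factor 2: 'acdbfedcfdfebdcbedceeeeb' (i=9, period=24)
emit factor 3: 'abde' (i=33, period=4)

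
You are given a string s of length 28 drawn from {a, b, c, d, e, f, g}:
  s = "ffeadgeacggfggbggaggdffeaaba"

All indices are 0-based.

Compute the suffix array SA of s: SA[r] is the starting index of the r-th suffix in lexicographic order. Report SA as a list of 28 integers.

[27, 24, 25, 7, 3, 17, 26, 14, 8, 20, 4, 23, 6, 2, 22, 1, 21, 0, 11, 16, 13, 19, 5, 10, 15, 12, 18, 9]

rank→(start, suffix):
  0 → (27, 'a')
  1 → (24, 'aaba')
  2 → (25, 'aba')
  3 → (7, 'acggfggbggaggdffeaaba')
  4 → (3, 'adgeacggfggbggaggdffeaaba')
  5 → (17, 'aggdffeaaba')
  6 → (26, 'ba')
  7 → (14, 'bggaggdffeaaba')
  8 → (8, 'cggfggbggaggdffeaaba')
  9 → (20, 'dffeaaba')
  10 → (4, 'dgeacggfggbggaggdffeaaba')
  11 → (23, 'eaaba')
  12 → (6, 'eacggfggbggaggdffeaaba')
  13 → (2, 'eadgeacggfggbggaggdffeaaba')
  14 → (22, 'feaaba')
  15 → (1, 'feadgeacggfggbggaggdffeaaba')
  16 → (21, 'ffeaaba')
  17 → (0, 'ffeadgeacggfggbggaggdffeaaba')
  18 → (11, 'fggbggaggdffeaaba')
  19 → (16, 'gaggdffeaaba')
  20 → (13, 'gbggaggdffeaaba')
  21 → (19, 'gdffeaaba')
  22 → (5, 'geacggfggbggaggdffeaaba')
  23 → (10, 'gfggbggaggdffeaaba')
  24 → (15, 'ggaggdffeaaba')
  25 → (12, 'ggbggaggdffeaaba')
  26 → (18, 'ggdffeaaba')
  27 → (9, 'ggfggbggaggdffeaaba')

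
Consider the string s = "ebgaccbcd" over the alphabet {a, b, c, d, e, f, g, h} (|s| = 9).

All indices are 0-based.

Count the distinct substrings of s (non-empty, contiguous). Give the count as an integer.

42

rank | idx | suffix
   0 |   3 | accbcd
   1 |   6 | bcd
   2 |   1 | bgaccbcd
   3 |   5 | cbcd
   4 |   4 | ccbcd
   5 |   7 | cd
   6 |   8 | d
   7 |   0 | ebgaccbcd
   8 |   2 | gaccbcd

SA = [3, 6, 1, 5, 4, 7, 8, 0, 2]
[i] adj suffixes → lcp
  [1] 3/6 → 0 ('')
  [2] 6/1 → 1 ('b')
  [3] 1/5 → 0 ('')
  [4] 5/4 → 1 ('c')
  [5] 4/7 → 1 ('c')
  [6] 7/8 → 0 ('')
  [7] 8/0 → 0 ('')
  [8] 0/2 → 0 ('')

n(n+1)/2 = 9·10/2 = 45
Σ LCP = 0 + 0 + 1 + 0 + 1 + 1 + 0 + 0 + 0 = 3
distinct = 45 − 3 = 42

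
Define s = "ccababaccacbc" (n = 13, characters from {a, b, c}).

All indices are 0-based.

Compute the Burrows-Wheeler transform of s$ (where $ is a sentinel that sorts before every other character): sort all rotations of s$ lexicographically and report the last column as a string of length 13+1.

rank  rotation        last
    0  $ccababaccacbc  c
    1  ababaccacbc$cc  c
    2  abaccacbc$ccab  b
    3  acbc$ccababacc  c
    4  accacbc$ccabab  b
    5  babaccacbc$cca  a
    6  baccacbc$ccaba  a
    7  bc$ccababaccac  c
    8  c$ccababaccacb  b
    9  cababaccacbc$c  c
   10  cacbc$ccababac  c
   11  cbc$ccababacca  a
   12  ccababaccacbc$  $
   13  ccacbc$ccababa  a

ccbcbaacbcca$a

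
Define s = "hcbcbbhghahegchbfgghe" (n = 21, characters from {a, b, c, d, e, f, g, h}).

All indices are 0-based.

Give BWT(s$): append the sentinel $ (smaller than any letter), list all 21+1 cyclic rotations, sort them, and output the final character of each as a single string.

rank  rotation                last
    0  $hcbcbbhghahegchbfgghe  e
    1  ahegchbfgghe$hcbcbbhgh  h
    2  bbhghahegchbfgghe$hcbc  c
    3  bcbbhghahegchbfgghe$hc  c
    4  bfgghe$hcbcbbhghahegch  h
    5  bhghahegchbfgghe$hcbcb  b
    6  cbbhghahegchbfgghe$hcb  b
    7  cbcbbhghahegchbfgghe$h  h
    8  chbfgghe$hcbcbbhghaheg  g
    9  e$hcbcbbhghahegchbfggh  h
   10  egchbfgghe$hcbcbbhghah  h
   11  fgghe$hcbcbbhghahegchb  b
   12  gchbfgghe$hcbcbbhghahe  e
   13  gghe$hcbcbbhghahegchbf  f
   14  ghahegchbfgghe$hcbcbbh  h
   15  ghe$hcbcbbhghahegchbfg  g
   16  hahegchbfgghe$hcbcbbhg  g
   17  hbfgghe$hcbcbbhghahegc  c
   18  hcbcbbhghahegchbfgghe$  $
   19  he$hcbcbbhghahegchbfgg  g
   20  hegchbfgghe$hcbcbbhgha  a
   21  hghahegchbfgghe$hcbcbb  b

ehcchbbhghhbefhggc$gab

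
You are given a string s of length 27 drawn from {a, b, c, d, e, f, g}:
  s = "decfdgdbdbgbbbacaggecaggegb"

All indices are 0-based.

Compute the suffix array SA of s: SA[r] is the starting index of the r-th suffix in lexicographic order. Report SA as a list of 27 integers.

rank | idx | suffix
   0 |  14 | acaggecaggegb
   1 |  16 | aggecaggegb
   2 |  21 | aggegb
   3 |  26 | b
   4 |  13 | bacaggecaggegb
   5 |  12 | bbacaggecaggegb
   6 |  11 | bbbacaggecaggegb
   7 |   7 | bdbgbbbacaggecaggegb
   8 |   9 | bgbbbacaggecaggegb
   9 |  15 | caggecaggegb
  10 |  20 | caggegb
  11 |   2 | cfdgdbdbgbbbacaggecaggegb
  12 |   6 | dbdbgbbbacaggecaggegb
  13 |   8 | dbgbbbacaggecaggegb
  14 |   0 | decfdgdbdbgbbbacaggecaggegb
  15 |   4 | dgdbdbgbbbacaggecaggegb
  16 |  19 | ecaggegb
  17 |   1 | ecfdgdbdbgbbbacaggecaggegb
  18 |  24 | egb
  19 |   3 | fdgdbdbgbbbacaggecaggegb
  20 |  25 | gb
  21 |  10 | gbbbacaggecaggegb
  22 |   5 | gdbdbgbbbacaggecaggegb
  23 |  18 | gecaggegb
  24 |  23 | gegb
  25 |  17 | ggecaggegb
  26 |  22 | ggegb

[14, 16, 21, 26, 13, 12, 11, 7, 9, 15, 20, 2, 6, 8, 0, 4, 19, 1, 24, 3, 25, 10, 5, 18, 23, 17, 22]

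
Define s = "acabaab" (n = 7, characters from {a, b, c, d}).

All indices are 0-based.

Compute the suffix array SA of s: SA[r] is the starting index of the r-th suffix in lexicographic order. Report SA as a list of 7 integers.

sorted suffixes:
  #0 SA[0]=4  'aab'
  #1 SA[1]=5  'ab'
  #2 SA[2]=2  'abaab'
  #3 SA[3]=0  'acabaab'
  #4 SA[4]=6  'b'
  #5 SA[5]=3  'baab'
  #6 SA[6]=1  'cabaab'

[4, 5, 2, 0, 6, 3, 1]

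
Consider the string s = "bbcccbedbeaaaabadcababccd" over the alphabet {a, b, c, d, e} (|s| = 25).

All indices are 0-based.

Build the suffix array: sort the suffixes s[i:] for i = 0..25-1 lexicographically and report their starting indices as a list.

rank→(start, suffix):
  0 → (10, 'aaaabadcababccd')
  1 → (11, 'aaabadcababccd')
  2 → (12, 'aabadcababccd')
  3 → (18, 'ababccd')
  4 → (13, 'abadcababccd')
  5 → (20, 'abccd')
  6 → (15, 'adcababccd')
  7 → (19, 'babccd')
  8 → (14, 'badcababccd')
  9 → (0, 'bbcccbedbeaaaabadcababccd')
  10 → (1, 'bcccbedbeaaaabadcababccd')
  11 → (21, 'bccd')
  12 → (8, 'beaaaabadcababccd')
  13 → (5, 'bedbeaaaabadcababccd')
  14 → (17, 'cababccd')
  15 → (4, 'cbedbeaaaabadcababccd')
  16 → (3, 'ccbedbeaaaabadcababccd')
  17 → (2, 'cccbedbeaaaabadcababccd')
  18 → (22, 'ccd')
  19 → (23, 'cd')
  20 → (24, 'd')
  21 → (7, 'dbeaaaabadcababccd')
  22 → (16, 'dcababccd')
  23 → (9, 'eaaaabadcababccd')
  24 → (6, 'edbeaaaabadcababccd')

[10, 11, 12, 18, 13, 20, 15, 19, 14, 0, 1, 21, 8, 5, 17, 4, 3, 2, 22, 23, 24, 7, 16, 9, 6]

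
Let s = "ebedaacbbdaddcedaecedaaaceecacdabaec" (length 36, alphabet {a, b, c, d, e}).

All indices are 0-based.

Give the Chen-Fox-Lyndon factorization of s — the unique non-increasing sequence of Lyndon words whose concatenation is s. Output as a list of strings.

["e", "bed", "aacbbdaddcedaeced", "aaaceecacdabaec"]

emit factor 1: 'e' (i=0, period=1)
emit factor 2: 'bed' (i=1, period=3)
emit factor 3: 'aacbbdaddcedaeced' (i=4, period=17)
emit factor 4: 'aaaceecacdabaec' (i=21, period=15)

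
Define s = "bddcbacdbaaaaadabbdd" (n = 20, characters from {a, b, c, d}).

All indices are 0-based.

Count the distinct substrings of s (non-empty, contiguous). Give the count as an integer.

184

rank | idx | suffix
   0 |   9 | aaaaadabbdd
   1 |  10 | aaaadabbdd
   2 |  11 | aaadabbdd
   3 |  12 | aadabbdd
   4 |  15 | abbdd
   5 |   5 | acdbaaaaadabbdd
   6 |  13 | adabbdd
   7 |   8 | baaaaadabbdd
   8 |   4 | bacdbaaaaadabbdd
   9 |  16 | bbdd
  10 |  17 | bdd
  11 |   0 | bddcbacdbaaaaadabbdd
  12 |   3 | cbacdbaaaaadabbdd
  13 |   6 | cdbaaaaadabbdd
  14 |  19 | d
  15 |  14 | dabbdd
  16 |   7 | dbaaaaadabbdd
  17 |   2 | dcbacdbaaaaadabbdd
  18 |  18 | dd
  19 |   1 | ddcbacdbaaaaadabbdd

SA = [9, 10, 11, 12, 15, 5, 13, 8, 4, 16, 17, 0, 3, 6, 19, 14, 7, 2, 18, 1]
i: (SA[i-1],SA[i]) lcp shared
  1: (9,10) 4 'aaaa'
  2: (10,11) 3 'aaa'
  3: (11,12) 2 'aa'
  4: (12,15) 1 'a'
  5: (15,5) 1 'a'
  6: (5,13) 1 'a'
  7: (13,8) 0 ''
  8: (8,4) 2 'ba'
  9: (4,16) 1 'b'
  10: (16,17) 1 'b'
  11: (17,0) 3 'bdd'
  12: (0,3) 0 ''
  13: (3,6) 1 'c'
  14: (6,19) 0 ''
  15: (19,14) 1 'd'
  16: (14,7) 1 'd'
  17: (7,2) 1 'd'
  18: (2,18) 1 'd'
  19: (18,1) 2 'dd'

n(n+1)/2 = 20·21/2 = 210
Σ LCP = 0 + 4 + 3 + 2 + 1 + 1 + 1 + 0 + 2 + 1 + 1 + 3 + 0 + 1 + 0 + 1 + 1 + 1 + 1 + 2 = 26
distinct = 210 − 26 = 184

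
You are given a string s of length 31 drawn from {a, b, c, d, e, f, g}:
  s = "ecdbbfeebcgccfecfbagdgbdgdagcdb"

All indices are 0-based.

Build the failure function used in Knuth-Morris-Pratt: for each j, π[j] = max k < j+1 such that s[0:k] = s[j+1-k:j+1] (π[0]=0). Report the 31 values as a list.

[0, 0, 0, 0, 0, 0, 1, 1, 0, 0, 0, 0, 0, 0, 1, 2, 0, 0, 0, 0, 0, 0, 0, 0, 0, 0, 0, 0, 0, 0, 0]

π[0] = 0
j=1 s[j]='c': π[1]=0 (border '')
j=2 s[j]='d': π[2]=0 (border '')
j=3 s[j]='b': π[3]=0 (border '')
j=4 s[j]='b': π[4]=0 (border '')
j=5 s[j]='f': π[5]=0 (border '')
j=6 s[j]='e': π[6]=1 (border 'e')
j=7 s[j]='e': k: 1→0; π[7]=1 (border 'e')
j=8 s[j]='b': k: 1→0; π[8]=0 (border '')
j=9 s[j]='c': π[9]=0 (border '')
j=10 s[j]='g': π[10]=0 (border '')
j=11 s[j]='c': π[11]=0 (border '')
j=12 s[j]='c': π[12]=0 (border '')
j=13 s[j]='f': π[13]=0 (border '')
j=14 s[j]='e': π[14]=1 (border 'e')
j=15 s[j]='c': π[15]=2 (border 'ec')
j=16 s[j]='f': k: 2→0; π[16]=0 (border '')
j=17 s[j]='b': π[17]=0 (border '')
j=18 s[j]='a': π[18]=0 (border '')
j=19 s[j]='g': π[19]=0 (border '')
j=20 s[j]='d': π[20]=0 (border '')
j=21 s[j]='g': π[21]=0 (border '')
j=22 s[j]='b': π[22]=0 (border '')
j=23 s[j]='d': π[23]=0 (border '')
j=24 s[j]='g': π[24]=0 (border '')
j=25 s[j]='d': π[25]=0 (border '')
j=26 s[j]='a': π[26]=0 (border '')
j=27 s[j]='g': π[27]=0 (border '')
j=28 s[j]='c': π[28]=0 (border '')
j=29 s[j]='d': π[29]=0 (border '')
j=30 s[j]='b': π[30]=0 (border '')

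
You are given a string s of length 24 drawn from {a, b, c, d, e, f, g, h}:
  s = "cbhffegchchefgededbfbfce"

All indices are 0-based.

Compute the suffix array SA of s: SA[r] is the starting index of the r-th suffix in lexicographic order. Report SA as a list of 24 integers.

rank→(start, suffix):
  0 → (18, 'bfbfce')
  1 → (20, 'bfce')
  2 → (1, 'bhffegchchefgededbfbfce')
  3 → (0, 'cbhffegchchefgededbfbfce')
  4 → (22, 'ce')
  5 → (7, 'chchefgededbfbfce')
  6 → (9, 'chefgededbfbfce')
  7 → (17, 'dbfbfce')
  8 → (15, 'dedbfbfce')
  9 → (23, 'e')
  10 → (16, 'edbfbfce')
  11 → (14, 'ededbfbfce')
  12 → (11, 'efgededbfbfce')
  13 → (5, 'egchchefgededbfbfce')
  14 → (19, 'fbfce')
  15 → (21, 'fce')
  16 → (4, 'fegchchefgededbfbfce')
  17 → (3, 'ffegchchefgededbfbfce')
  18 → (12, 'fgededbfbfce')
  19 → (6, 'gchchefgededbfbfce')
  20 → (13, 'gededbfbfce')
  21 → (8, 'hchefgededbfbfce')
  22 → (10, 'hefgededbfbfce')
  23 → (2, 'hffegchchefgededbfbfce')

[18, 20, 1, 0, 22, 7, 9, 17, 15, 23, 16, 14, 11, 5, 19, 21, 4, 3, 12, 6, 13, 8, 10, 2]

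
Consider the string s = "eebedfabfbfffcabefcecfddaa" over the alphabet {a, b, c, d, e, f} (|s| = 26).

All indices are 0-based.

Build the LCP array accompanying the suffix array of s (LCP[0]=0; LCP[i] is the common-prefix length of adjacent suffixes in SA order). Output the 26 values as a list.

sorted suffixes:
  #0 SA[0]=25  'a'
  #1 SA[1]=24  'aa'
  #2 SA[2]=14  'abefcecfddaa'
  #3 SA[3]=6  'abfbfffcabefcecfddaa'
  #4 SA[4]=2  'bedfabfbfffcabefcecfddaa'
  #5 SA[5]=15  'befcecfddaa'
  #6 SA[6]=7  'bfbfffcabefcecfddaa'
  #7 SA[7]=9  'bfffcabefcecfddaa'
  #8 SA[8]=13  'cabefcecfddaa'
  #9 SA[9]=18  'cecfddaa'
  #10 SA[10]=20  'cfddaa'
  #11 SA[11]=23  'daa'
  #12 SA[12]=22  'ddaa'
  #13 SA[13]=4  'dfabfbfffcabefcecfddaa'
  #14 SA[14]=1  'ebedfabfbfffcabefcecfddaa'
  #15 SA[15]=19  'ecfddaa'
  #16 SA[16]=3  'edfabfbfffcabefcecfddaa'
  #17 SA[17]=0  'eebedfabfbfffcabefcecfddaa'
  #18 SA[18]=16  'efcecfddaa'
  #19 SA[19]=5  'fabfbfffcabefcecfddaa'
  #20 SA[20]=8  'fbfffcabefcecfddaa'
  #21 SA[21]=12  'fcabefcecfddaa'
  #22 SA[22]=17  'fcecfddaa'
  #23 SA[23]=21  'fddaa'
  #24 SA[24]=11  'ffcabefcecfddaa'
  #25 SA[25]=10  'fffcabefcecfddaa'

SA = [25, 24, 14, 6, 2, 15, 7, 9, 13, 18, 20, 23, 22, 4, 1, 19, 3, 0, 16, 5, 8, 12, 17, 21, 11, 10]
i: (SA[i-1],SA[i]) lcp shared
  1: (25,24) 1 'a'
  2: (24,14) 1 'a'
  3: (14,6) 2 'ab'
  4: (6,2) 0 ''
  5: (2,15) 2 'be'
  6: (15,7) 1 'b'
  7: (7,9) 2 'bf'
  8: (9,13) 0 ''
  9: (13,18) 1 'c'
  10: (18,20) 1 'c'
  11: (20,23) 0 ''
  12: (23,22) 1 'd'
  13: (22,4) 1 'd'
  14: (4,1) 0 ''
  15: (1,19) 1 'e'
  16: (19,3) 1 'e'
  17: (3,0) 1 'e'
  18: (0,16) 1 'e'
  19: (16,5) 0 ''
  20: (5,8) 1 'f'
  21: (8,12) 1 'f'
  22: (12,17) 2 'fc'
  23: (17,21) 1 'f'
  24: (21,11) 1 'f'
  25: (11,10) 2 'ff'

[0, 1, 1, 2, 0, 2, 1, 2, 0, 1, 1, 0, 1, 1, 0, 1, 1, 1, 1, 0, 1, 1, 2, 1, 1, 2]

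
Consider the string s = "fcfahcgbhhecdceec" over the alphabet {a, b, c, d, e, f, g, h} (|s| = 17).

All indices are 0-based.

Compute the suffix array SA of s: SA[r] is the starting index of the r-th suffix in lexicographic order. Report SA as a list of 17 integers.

rank | idx | suffix
   0 |   3 | ahcgbhhecdceec
   1 |   7 | bhhecdceec
   2 |  16 | c
   3 |  11 | cdceec
   4 |  13 | ceec
   5 |   1 | cfahcgbhhecdceec
   6 |   5 | cgbhhecdceec
   7 |  12 | dceec
   8 |  15 | ec
   9 |  10 | ecdceec
  10 |  14 | eec
  11 |   2 | fahcgbhhecdceec
  12 |   0 | fcfahcgbhhecdceec
  13 |   6 | gbhhecdceec
  14 |   4 | hcgbhhecdceec
  15 |   9 | hecdceec
  16 |   8 | hhecdceec

[3, 7, 16, 11, 13, 1, 5, 12, 15, 10, 14, 2, 0, 6, 4, 9, 8]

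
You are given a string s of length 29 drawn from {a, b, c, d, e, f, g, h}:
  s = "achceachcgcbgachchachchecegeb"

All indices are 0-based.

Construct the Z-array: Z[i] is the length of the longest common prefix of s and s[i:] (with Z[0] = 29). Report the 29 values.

Z[0]=29
i=1: i≥r, start 0; Z[1]=0
i=2: i≥r, start 0; Z[2]=0
i=3: i≥r, start 0; Z[3]=0
i=4: i≥r, start 0; Z[4]=0
i=5: i≥r, start 0; Z[5]=4 extend→box=[5,9)
i=6: min(r-i=3, Z[1]=0)=0; Z[6]=0
i=7: min(r-i=2, Z[2]=0)=0; Z[7]=0
i=8: min(r-i=1, Z[3]=0)=0; Z[8]=0
i=9: i≥r, start 0; Z[9]=0
i=10: i≥r, start 0; Z[10]=0
i=11: i≥r, start 0; Z[11]=0
i=12: i≥r, start 0; Z[12]=0
i=13: i≥r, start 0; Z[13]=4 extend→box=[13,17)
i=14: min(r-i=3, Z[1]=0)=0; Z[14]=0
i=15: min(r-i=2, Z[2]=0)=0; Z[15]=0
i=16: min(r-i=1, Z[3]=0)=0; Z[16]=0
i=17: i≥r, start 0; Z[17]=0
i=18: i≥r, start 0; Z[18]=4 extend→box=[18,22)
i=19: min(r-i=3, Z[1]=0)=0; Z[19]=0
i=20: min(r-i=2, Z[2]=0)=0; Z[20]=0
i=21: min(r-i=1, Z[3]=0)=0; Z[21]=0
i=22: i≥r, start 0; Z[22]=0
i=23: i≥r, start 0; Z[23]=0
i=24: i≥r, start 0; Z[24]=0
i=25: i≥r, start 0; Z[25]=0
i=26: i≥r, start 0; Z[26]=0
i=27: i≥r, start 0; Z[27]=0
i=28: i≥r, start 0; Z[28]=0

[29, 0, 0, 0, 0, 4, 0, 0, 0, 0, 0, 0, 0, 4, 0, 0, 0, 0, 4, 0, 0, 0, 0, 0, 0, 0, 0, 0, 0]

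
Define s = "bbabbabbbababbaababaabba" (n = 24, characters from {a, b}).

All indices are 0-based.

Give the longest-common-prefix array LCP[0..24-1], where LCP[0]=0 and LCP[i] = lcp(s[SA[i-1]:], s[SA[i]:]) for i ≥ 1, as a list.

[0, 1, 3, 1, 3, 4, 2, 4, 4, 3, 0, 2, 4, 2, 4, 3, 5, 4, 1, 3, 3, 4, 5, 2]

sorted suffixes:
  #0 SA[0]=23  'a'
  #1 SA[1]=14  'aababaabba'
  #2 SA[2]=19  'aabba'
  #3 SA[3]=17  'abaabba'
  #4 SA[4]=15  'ababaabba'
  #5 SA[5]=9  'ababbaababaabba'
  #6 SA[6]=20  'abba'
  #7 SA[7]=11  'abbaababaabba'
  #8 SA[8]=2  'abbabbbababbaababaabba'
  #9 SA[9]=5  'abbbababbaababaabba'
  #10 SA[10]=22  'ba'
  #11 SA[11]=13  'baababaabba'
  #12 SA[12]=18  'baabba'
  #13 SA[13]=16  'babaabba'
  #14 SA[14]=8  'bababbaababaabba'
  #15 SA[15]=10  'babbaababaabba'
  #16 SA[16]=1  'babbabbbababbaababaabba'
  #17 SA[17]=4  'babbbababbaababaabba'
  #18 SA[18]=21  'bba'
  #19 SA[19]=12  'bbaababaabba'
  #20 SA[20]=7  'bbababbaababaabba'
  #21 SA[21]=0  'bbabbabbbababbaababaabba'
  #22 SA[22]=3  'bbabbbababbaababaabba'
  #23 SA[23]=6  'bbbababbaababaabba'

SA = [23, 14, 19, 17, 15, 9, 20, 11, 2, 5, 22, 13, 18, 16, 8, 10, 1, 4, 21, 12, 7, 0, 3, 6]
[i] adj suffixes → lcp
  [1] 23/14 → 1 ('a')
  [2] 14/19 → 3 ('aab')
  [3] 19/17 → 1 ('a')
  [4] 17/15 → 3 ('aba')
  [5] 15/9 → 4 ('abab')
  [6] 9/20 → 2 ('ab')
  [7] 20/11 → 4 ('abba')
  [8] 11/2 → 4 ('abba')
  [9] 2/5 → 3 ('abb')
  [10] 5/22 → 0 ('')
  [11] 22/13 → 2 ('ba')
  [12] 13/18 → 4 ('baab')
  [13] 18/16 → 2 ('ba')
  [14] 16/8 → 4 ('baba')
  [15] 8/10 → 3 ('bab')
  [16] 10/1 → 5 ('babba')
  [17] 1/4 → 4 ('babb')
  [18] 4/21 → 1 ('b')
  [19] 21/12 → 3 ('bba')
  [20] 12/7 → 3 ('bba')
  [21] 7/0 → 4 ('bbab')
  [22] 0/3 → 5 ('bbabb')
  [23] 3/6 → 2 ('bb')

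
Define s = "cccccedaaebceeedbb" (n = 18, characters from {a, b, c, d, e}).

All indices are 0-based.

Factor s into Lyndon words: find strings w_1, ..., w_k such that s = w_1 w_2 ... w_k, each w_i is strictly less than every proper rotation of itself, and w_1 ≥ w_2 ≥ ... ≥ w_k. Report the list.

["ccccced", "aaebceeedbb"]

emit factor 1: 'ccccced' (i=0, period=7)
emit factor 2: 'aaebceeedbb' (i=7, period=11)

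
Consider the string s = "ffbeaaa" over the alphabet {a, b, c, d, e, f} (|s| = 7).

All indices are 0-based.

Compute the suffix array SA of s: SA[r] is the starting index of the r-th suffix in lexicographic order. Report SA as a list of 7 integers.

[6, 5, 4, 2, 3, 1, 0]

sorted suffixes:
  #0 SA[0]=6  'a'
  #1 SA[1]=5  'aa'
  #2 SA[2]=4  'aaa'
  #3 SA[3]=2  'beaaa'
  #4 SA[4]=3  'eaaa'
  #5 SA[5]=1  'fbeaaa'
  #6 SA[6]=0  'ffbeaaa'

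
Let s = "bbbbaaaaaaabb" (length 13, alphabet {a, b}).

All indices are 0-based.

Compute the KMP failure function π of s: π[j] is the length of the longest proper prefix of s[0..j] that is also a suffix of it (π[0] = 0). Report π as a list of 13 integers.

[0, 1, 2, 3, 0, 0, 0, 0, 0, 0, 0, 1, 2]

π[0] = 0
j=1 s[j]='b': π[1]=1 (border 'b')
j=2 s[j]='b': π[2]=2 (border 'bb')
j=3 s[j]='b': π[3]=3 (border 'bbb')
j=4 s[j]='a': k: 3→2→1→0; π[4]=0 (border '')
j=5 s[j]='a': π[5]=0 (border '')
j=6 s[j]='a': π[6]=0 (border '')
j=7 s[j]='a': π[7]=0 (border '')
j=8 s[j]='a': π[8]=0 (border '')
j=9 s[j]='a': π[9]=0 (border '')
j=10 s[j]='a': π[10]=0 (border '')
j=11 s[j]='b': π[11]=1 (border 'b')
j=12 s[j]='b': π[12]=2 (border 'bb')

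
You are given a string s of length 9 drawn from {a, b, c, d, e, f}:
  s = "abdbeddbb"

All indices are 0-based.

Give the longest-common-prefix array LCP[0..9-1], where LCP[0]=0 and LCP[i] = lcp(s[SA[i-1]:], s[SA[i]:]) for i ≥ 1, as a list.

rank→(start, suffix):
  0 → (0, 'abdbeddbb')
  1 → (8, 'b')
  2 → (7, 'bb')
  3 → (1, 'bdbeddbb')
  4 → (3, 'beddbb')
  5 → (6, 'dbb')
  6 → (2, 'dbeddbb')
  7 → (5, 'ddbb')
  8 → (4, 'eddbb')

SA = [0, 8, 7, 1, 3, 6, 2, 5, 4]
i: (SA[i-1],SA[i]) lcp shared
  1: (0,8) 0 ''
  2: (8,7) 1 'b'
  3: (7,1) 1 'b'
  4: (1,3) 1 'b'
  5: (3,6) 0 ''
  6: (6,2) 2 'db'
  7: (2,5) 1 'd'
  8: (5,4) 0 ''

[0, 0, 1, 1, 1, 0, 2, 1, 0]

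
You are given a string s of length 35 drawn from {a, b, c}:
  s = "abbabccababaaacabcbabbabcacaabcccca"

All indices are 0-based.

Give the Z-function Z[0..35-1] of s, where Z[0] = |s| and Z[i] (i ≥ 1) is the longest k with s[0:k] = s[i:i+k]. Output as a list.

Z[0]=35
i=1: outside box; Z[1]=0
i=2: outside box; Z[2]=0
i=3: outside box; Z[3]=2 grow→box=[3,5)
i=4: min(r-i=1, Z[1]=0)=0; Z[4]=0
i=5: outside box; Z[5]=0
i=6: outside box; Z[6]=0
i=7: outside box; Z[7]=2 grow→box=[7,9)
i=8: min(r-i=1, Z[1]=0)=0; Z[8]=0
i=9: outside box; Z[9]=2 grow→box=[9,11)
i=10: min(r-i=1, Z[1]=0)=0; Z[10]=0
i=11: outside box; Z[11]=1 grow→box=[11,12)
i=12: outside box; Z[12]=1 grow→box=[12,13)
i=13: outside box; Z[13]=1 grow→box=[13,14)
i=14: outside box; Z[14]=0
i=15: outside box; Z[15]=2 grow→box=[15,17)
i=16: min(r-i=1, Z[1]=0)=0; Z[16]=0
i=17: outside box; Z[17]=0
i=18: outside box; Z[18]=0
i=19: outside box; Z[19]=6 grow→box=[19,25)
i=20: min(r-i=5, Z[1]=0)=0; Z[20]=0
i=21: min(r-i=4, Z[2]=0)=0; Z[21]=0
i=22: min(r-i=3, Z[3]=2)=2; Z[22]=2
i=23: min(r-i=2, Z[4]=0)=0; Z[23]=0
i=24: min(r-i=1, Z[5]=0)=0; Z[24]=0
i=25: outside box; Z[25]=1 grow→box=[25,26)
i=26: outside box; Z[26]=0
i=27: outside box; Z[27]=1 grow→box=[27,28)
i=28: outside box; Z[28]=2 grow→box=[28,30)
i=29: min(r-i=1, Z[1]=0)=0; Z[29]=0
i=30: outside box; Z[30]=0
i=31: outside box; Z[31]=0
i=32: outside box; Z[32]=0
i=33: outside box; Z[33]=0
i=34: outside box; Z[34]=1 grow→box=[34,35)

[35, 0, 0, 2, 0, 0, 0, 2, 0, 2, 0, 1, 1, 1, 0, 2, 0, 0, 0, 6, 0, 0, 2, 0, 0, 1, 0, 1, 2, 0, 0, 0, 0, 0, 1]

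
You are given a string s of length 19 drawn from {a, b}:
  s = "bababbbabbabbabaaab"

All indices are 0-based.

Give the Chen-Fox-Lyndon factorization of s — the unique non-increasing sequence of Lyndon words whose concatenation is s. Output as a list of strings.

["b", "ababbbabbabb", "ab", "aaab"]

emit factor 1: 'b' (i=0, period=1)
emit factor 2: 'ababbbabbabb' (i=1, period=12)
emit factor 3: 'ab' (i=13, period=2)
emit factor 4: 'aaab' (i=15, period=4)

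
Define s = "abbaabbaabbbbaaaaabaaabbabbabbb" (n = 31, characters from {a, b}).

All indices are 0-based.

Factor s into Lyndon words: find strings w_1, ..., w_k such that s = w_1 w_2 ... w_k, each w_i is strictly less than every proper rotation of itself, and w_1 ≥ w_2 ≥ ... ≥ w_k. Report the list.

emit factor 1: 'abb' (i=0, period=3)
emit factor 2: 'aabbaabbbb' (i=3, period=10)
emit factor 3: 'aaaaabaaabbabbabbb' (i=13, period=18)

["abb", "aabbaabbbb", "aaaaabaaabbabbabbb"]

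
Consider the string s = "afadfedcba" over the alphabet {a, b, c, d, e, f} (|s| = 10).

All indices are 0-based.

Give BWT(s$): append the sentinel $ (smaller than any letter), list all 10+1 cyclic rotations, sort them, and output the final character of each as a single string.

rank  rotation     last
    0  $afadfedcba  a
    1  a$afadfedcb  b
    2  adfedcba$af  f
    3  afadfedcba$  $
    4  ba$afadfedc  c
    5  cba$afadfed  d
    6  dcba$afadfe  e
    7  dfedcba$afa  a
    8  edcba$afadf  f
    9  fadfedcba$a  a
   10  fedcba$afad  d

abf$cdeafad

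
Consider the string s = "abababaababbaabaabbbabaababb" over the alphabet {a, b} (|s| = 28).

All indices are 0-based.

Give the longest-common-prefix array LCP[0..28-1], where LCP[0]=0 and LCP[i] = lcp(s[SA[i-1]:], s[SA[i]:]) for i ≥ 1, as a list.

sorted suffixes:
  #0 SA[0]=12  'aabaabbbabaababb'
  #1 SA[1]=22  'aababb'
  #2 SA[2]=6  'aababbaabaabbbabaababb'
  #3 SA[3]=15  'aabbbabaababb'
  #4 SA[4]=20  'abaababb'
  #5 SA[5]=4  'abaababbaabaabbbabaababb'
  #6 SA[6]=13  'abaabbbabaababb'
  #7 SA[7]=2  'ababaababbaabaabbbabaababb'
  #8 SA[8]=0  'abababaababbaabaabbbabaababb'
  #9 SA[9]=23  'ababb'
  #10 SA[10]=7  'ababbaabaabbbabaababb'
  #11 SA[11]=25  'abb'
  #12 SA[12]=9  'abbaabaabbbabaababb'
  #13 SA[13]=16  'abbbabaababb'
  #14 SA[14]=27  'b'
  #15 SA[15]=11  'baabaabbbabaababb'
  #16 SA[16]=21  'baababb'
  #17 SA[17]=5  'baababbaabaabbbabaababb'
  #18 SA[18]=14  'baabbbabaababb'
  #19 SA[19]=19  'babaababb'
  #20 SA[20]=3  'babaababbaabaabbbabaababb'
  #21 SA[21]=1  'bababaababbaabaabbbabaababb'
  #22 SA[22]=24  'babb'
  #23 SA[23]=8  'babbaabaabbbabaababb'
  #24 SA[24]=26  'bb'
  #25 SA[25]=10  'bbaabaabbbabaababb'
  #26 SA[26]=18  'bbabaababb'
  #27 SA[27]=17  'bbbabaababb'

SA = [12, 22, 6, 15, 20, 4, 13, 2, 0, 23, 7, 25, 9, 16, 27, 11, 21, 5, 14, 19, 3, 1, 24, 8, 26, 10, 18, 17]
[i] adj suffixes → lcp
  [1] 12/22 → 4 ('aaba')
  [2] 22/6 → 6 ('aababb')
  [3] 6/15 → 3 ('aab')
  [4] 15/20 → 1 ('a')
  [5] 20/4 → 8 ('abaababb')
  [6] 4/13 → 5 ('abaab')
  [7] 13/2 → 3 ('aba')
  [8] 2/0 → 5 ('ababa')
  [9] 0/23 → 4 ('abab')
  [10] 23/7 → 5 ('ababb')
  [11] 7/25 → 2 ('ab')
  [12] 25/9 → 3 ('abb')
  [13] 9/16 → 3 ('abb')
  [14] 16/27 → 0 ('')
  [15] 27/11 → 1 ('b')
  [16] 11/21 → 5 ('baaba')
  [17] 21/5 → 7 ('baababb')
  [18] 5/14 → 4 ('baab')
  [19] 14/19 → 2 ('ba')
  [20] 19/3 → 9 ('babaababb')
  [21] 3/1 → 4 ('baba')
  [22] 1/24 → 3 ('bab')
  [23] 24/8 → 4 ('babb')
  [24] 8/26 → 1 ('b')
  [25] 26/10 → 2 ('bb')
  [26] 10/18 → 3 ('bba')
  [27] 18/17 → 2 ('bb')

[0, 4, 6, 3, 1, 8, 5, 3, 5, 4, 5, 2, 3, 3, 0, 1, 5, 7, 4, 2, 9, 4, 3, 4, 1, 2, 3, 2]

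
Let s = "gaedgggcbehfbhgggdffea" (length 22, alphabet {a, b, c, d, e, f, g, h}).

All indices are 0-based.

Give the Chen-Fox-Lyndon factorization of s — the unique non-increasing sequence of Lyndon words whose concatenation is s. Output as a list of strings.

emit factor 1: 'g' (i=0, period=1)
emit factor 2: 'aedgggcbehfbhgggdffe' (i=1, period=20)
emit factor 3: 'a' (i=21, period=1)

["g", "aedgggcbehfbhgggdffe", "a"]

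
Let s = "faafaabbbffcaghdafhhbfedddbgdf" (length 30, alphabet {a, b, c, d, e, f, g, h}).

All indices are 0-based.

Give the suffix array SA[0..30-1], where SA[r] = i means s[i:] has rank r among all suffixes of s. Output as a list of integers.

[4, 1, 5, 2, 16, 12, 6, 7, 20, 8, 26, 11, 15, 25, 24, 23, 28, 22, 29, 3, 0, 10, 21, 9, 17, 27, 13, 19, 14, 18]

rank | idx | suffix
   0 |   4 | aabbbffcaghdafhhbfedddbgdf
   1 |   1 | aafaabbbffcaghdafhhbfedddbgdf
   2 |   5 | abbbffcaghdafhhbfedddbgdf
   3 |   2 | afaabbbffcaghdafhhbfedddbgdf
   4 |  16 | afhhbfedddbgdf
   5 |  12 | aghdafhhbfedddbgdf
   6 |   6 | bbbffcaghdafhhbfedddbgdf
   7 |   7 | bbffcaghdafhhbfedddbgdf
   8 |  20 | bfedddbgdf
   9 |   8 | bffcaghdafhhbfedddbgdf
  10 |  26 | bgdf
  11 |  11 | caghdafhhbfedddbgdf
  12 |  15 | dafhhbfedddbgdf
  13 |  25 | dbgdf
  14 |  24 | ddbgdf
  15 |  23 | dddbgdf
  16 |  28 | df
  17 |  22 | edddbgdf
  18 |  29 | f
  19 |   3 | faabbbffcaghdafhhbfedddbgdf
  20 |   0 | faafaabbbffcaghdafhhbfedddbgdf
  21 |  10 | fcaghdafhhbfedddbgdf
  22 |  21 | fedddbgdf
  23 |   9 | ffcaghdafhhbfedddbgdf
  24 |  17 | fhhbfedddbgdf
  25 |  27 | gdf
  26 |  13 | ghdafhhbfedddbgdf
  27 |  19 | hbfedddbgdf
  28 |  14 | hdafhhbfedddbgdf
  29 |  18 | hhbfedddbgdf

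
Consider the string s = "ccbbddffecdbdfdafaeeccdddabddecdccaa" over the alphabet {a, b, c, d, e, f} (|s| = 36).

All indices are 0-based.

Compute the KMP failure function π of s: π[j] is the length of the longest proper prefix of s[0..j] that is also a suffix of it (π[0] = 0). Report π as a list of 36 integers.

[0, 1, 0, 0, 0, 0, 0, 0, 0, 1, 0, 0, 0, 0, 0, 0, 0, 0, 0, 0, 1, 2, 0, 0, 0, 0, 0, 0, 0, 0, 1, 0, 1, 2, 0, 0]

π[0] = 0
j=1 s[j]='c': π[1]=1 (border 'c')
j=2 s[j]='b': k: 1→0; π[2]=0 (border '')
j=3 s[j]='b': π[3]=0 (border '')
j=4 s[j]='d': π[4]=0 (border '')
j=5 s[j]='d': π[5]=0 (border '')
j=6 s[j]='f': π[6]=0 (border '')
j=7 s[j]='f': π[7]=0 (border '')
j=8 s[j]='e': π[8]=0 (border '')
j=9 s[j]='c': π[9]=1 (border 'c')
j=10 s[j]='d': k: 1→0; π[10]=0 (border '')
j=11 s[j]='b': π[11]=0 (border '')
j=12 s[j]='d': π[12]=0 (border '')
j=13 s[j]='f': π[13]=0 (border '')
j=14 s[j]='d': π[14]=0 (border '')
j=15 s[j]='a': π[15]=0 (border '')
j=16 s[j]='f': π[16]=0 (border '')
j=17 s[j]='a': π[17]=0 (border '')
j=18 s[j]='e': π[18]=0 (border '')
j=19 s[j]='e': π[19]=0 (border '')
j=20 s[j]='c': π[20]=1 (border 'c')
j=21 s[j]='c': π[21]=2 (border 'cc')
j=22 s[j]='d': k: 2→1→0; π[22]=0 (border '')
j=23 s[j]='d': π[23]=0 (border '')
j=24 s[j]='d': π[24]=0 (border '')
j=25 s[j]='a': π[25]=0 (border '')
j=26 s[j]='b': π[26]=0 (border '')
j=27 s[j]='d': π[27]=0 (border '')
j=28 s[j]='d': π[28]=0 (border '')
j=29 s[j]='e': π[29]=0 (border '')
j=30 s[j]='c': π[30]=1 (border 'c')
j=31 s[j]='d': k: 1→0; π[31]=0 (border '')
j=32 s[j]='c': π[32]=1 (border 'c')
j=33 s[j]='c': π[33]=2 (border 'cc')
j=34 s[j]='a': k: 2→1→0; π[34]=0 (border '')
j=35 s[j]='a': π[35]=0 (border '')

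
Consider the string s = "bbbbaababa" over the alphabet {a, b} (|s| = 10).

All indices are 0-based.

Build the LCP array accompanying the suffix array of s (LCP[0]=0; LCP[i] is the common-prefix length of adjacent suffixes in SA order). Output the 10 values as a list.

[0, 1, 1, 3, 0, 2, 2, 1, 2, 3]

sorted suffixes:
  #0 SA[0]=9  'a'
  #1 SA[1]=4  'aababa'
  #2 SA[2]=7  'aba'
  #3 SA[3]=5  'ababa'
  #4 SA[4]=8  'ba'
  #5 SA[5]=3  'baababa'
  #6 SA[6]=6  'baba'
  #7 SA[7]=2  'bbaababa'
  #8 SA[8]=1  'bbbaababa'
  #9 SA[9]=0  'bbbbaababa'

SA = [9, 4, 7, 5, 8, 3, 6, 2, 1, 0]
rank  pair      lcp
   1  s[9:],s[4:]  1  'a'
   2  s[4:],s[7:]  1  'a'
   3  s[7:],s[5:]  3  'aba'
   4  s[5:],s[8:]  0  ''
   5  s[8:],s[3:]  2  'ba'
   6  s[3:],s[6:]  2  'ba'
   7  s[6:],s[2:]  1  'b'
   8  s[2:],s[1:]  2  'bb'
   9  s[1:],s[0:]  3  'bbb'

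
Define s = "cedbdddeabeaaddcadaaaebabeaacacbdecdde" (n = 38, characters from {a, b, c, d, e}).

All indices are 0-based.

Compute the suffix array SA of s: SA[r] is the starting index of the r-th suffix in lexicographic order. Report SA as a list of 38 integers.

sorted suffixes:
  #0 SA[0]=18  'aaaebabeaacacbdecdde'
  #1 SA[1]=26  'aacacbdecdde'
  #2 SA[2]=11  'aaddcadaaaebabeaacacbdecdde'
  #3 SA[3]=19  'aaebabeaacacbdecdde'
  #4 SA[4]=23  'abeaacacbdecdde'
  #5 SA[5]=8  'abeaaddcadaaaebabeaacacbdecdde'
  #6 SA[6]=27  'acacbdecdde'
  #7 SA[7]=29  'acbdecdde'
  #8 SA[8]=16  'adaaaebabeaacacbdecdde'
  #9 SA[9]=12  'addcadaaaebabeaacacbdecdde'
  #10 SA[10]=20  'aebabeaacacbdecdde'
  #11 SA[11]=22  'babeaacacbdecdde'
  #12 SA[12]=3  'bdddeabeaaddcadaaaebabeaacacbdecdde'
  #13 SA[13]=31  'bdecdde'
  #14 SA[14]=24  'beaacacbdecdde'
  #15 SA[15]=9  'beaaddcadaaaebabeaacacbdecdde'
  #16 SA[16]=28  'cacbdecdde'
  #17 SA[17]=15  'cadaaaebabeaacacbdecdde'
  #18 SA[18]=30  'cbdecdde'
  #19 SA[19]=34  'cdde'
  #20 SA[20]=0  'cedbdddeabeaaddcadaaaebabeaacacbdecdde'
  #21 SA[21]=17  'daaaebabeaacacbdecdde'
  #22 SA[22]=2  'dbdddeabeaaddcadaaaebabeaacacbdecdde'
  #23 SA[23]=14  'dcadaaaebabeaacacbdecdde'
  #24 SA[24]=13  'ddcadaaaebabeaacacbdecdde'
  #25 SA[25]=4  'dddeabeaaddcadaaaebabeaacacbdecdde'
  #26 SA[26]=35  'dde'
  #27 SA[27]=5  'ddeabeaaddcadaaaebabeaacacbdecdde'
  #28 SA[28]=36  'de'
  #29 SA[29]=6  'deabeaaddcadaaaebabeaacacbdecdde'
  #30 SA[30]=32  'decdde'
  #31 SA[31]=37  'e'
  #32 SA[32]=25  'eaacacbdecdde'
  #33 SA[33]=10  'eaaddcadaaaebabeaacacbdecdde'
  #34 SA[34]=7  'eabeaaddcadaaaebabeaacacbdecdde'
  #35 SA[35]=21  'ebabeaacacbdecdde'
  #36 SA[36]=33  'ecdde'
  #37 SA[37]=1  'edbdddeabeaaddcadaaaebabeaacacbdecdde'

[18, 26, 11, 19, 23, 8, 27, 29, 16, 12, 20, 22, 3, 31, 24, 9, 28, 15, 30, 34, 0, 17, 2, 14, 13, 4, 35, 5, 36, 6, 32, 37, 25, 10, 7, 21, 33, 1]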